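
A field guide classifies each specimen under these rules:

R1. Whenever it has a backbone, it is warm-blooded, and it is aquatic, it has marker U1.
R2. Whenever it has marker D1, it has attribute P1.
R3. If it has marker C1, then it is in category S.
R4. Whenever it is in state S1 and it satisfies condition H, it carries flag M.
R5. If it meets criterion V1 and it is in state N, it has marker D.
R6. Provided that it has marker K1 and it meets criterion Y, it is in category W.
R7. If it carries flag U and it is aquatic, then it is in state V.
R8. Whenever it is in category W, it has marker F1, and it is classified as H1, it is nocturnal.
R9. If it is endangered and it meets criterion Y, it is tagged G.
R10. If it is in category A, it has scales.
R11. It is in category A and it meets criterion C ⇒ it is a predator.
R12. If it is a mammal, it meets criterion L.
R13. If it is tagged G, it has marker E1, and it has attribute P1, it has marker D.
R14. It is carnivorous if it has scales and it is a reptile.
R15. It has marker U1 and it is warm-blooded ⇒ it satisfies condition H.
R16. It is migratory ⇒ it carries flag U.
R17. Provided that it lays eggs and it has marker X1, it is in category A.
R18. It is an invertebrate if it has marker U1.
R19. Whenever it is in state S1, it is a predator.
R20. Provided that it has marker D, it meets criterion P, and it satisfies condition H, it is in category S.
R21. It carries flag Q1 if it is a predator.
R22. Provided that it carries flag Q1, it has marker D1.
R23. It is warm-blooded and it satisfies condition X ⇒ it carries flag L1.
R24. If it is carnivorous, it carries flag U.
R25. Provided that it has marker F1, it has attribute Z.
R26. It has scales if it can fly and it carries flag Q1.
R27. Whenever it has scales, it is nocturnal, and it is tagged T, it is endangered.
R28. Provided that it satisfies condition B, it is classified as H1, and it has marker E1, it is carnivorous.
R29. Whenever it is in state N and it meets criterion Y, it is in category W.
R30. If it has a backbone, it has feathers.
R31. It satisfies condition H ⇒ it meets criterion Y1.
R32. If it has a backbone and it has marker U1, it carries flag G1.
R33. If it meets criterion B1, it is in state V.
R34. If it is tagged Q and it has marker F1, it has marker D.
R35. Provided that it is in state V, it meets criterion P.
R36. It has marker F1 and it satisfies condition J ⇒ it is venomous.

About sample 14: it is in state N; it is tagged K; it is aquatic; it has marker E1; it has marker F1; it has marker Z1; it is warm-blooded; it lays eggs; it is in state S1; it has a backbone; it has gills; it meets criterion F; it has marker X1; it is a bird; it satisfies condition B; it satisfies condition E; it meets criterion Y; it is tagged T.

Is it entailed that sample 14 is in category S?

Forward chaining from the given facts derives: has marker U1, satisfies condition H, is in category A, is an invertebrate, is a predator, carries flag Q1, has marker D1, has attribute Z, is in category W, has feathers, meets criterion Y1, carries flag G1, has attribute P1, carries flag M, has scales.
Rules concluding "it is in category S": R3 needs "it has marker C1"; R20 needs "it has marker D" — none of these are established.

No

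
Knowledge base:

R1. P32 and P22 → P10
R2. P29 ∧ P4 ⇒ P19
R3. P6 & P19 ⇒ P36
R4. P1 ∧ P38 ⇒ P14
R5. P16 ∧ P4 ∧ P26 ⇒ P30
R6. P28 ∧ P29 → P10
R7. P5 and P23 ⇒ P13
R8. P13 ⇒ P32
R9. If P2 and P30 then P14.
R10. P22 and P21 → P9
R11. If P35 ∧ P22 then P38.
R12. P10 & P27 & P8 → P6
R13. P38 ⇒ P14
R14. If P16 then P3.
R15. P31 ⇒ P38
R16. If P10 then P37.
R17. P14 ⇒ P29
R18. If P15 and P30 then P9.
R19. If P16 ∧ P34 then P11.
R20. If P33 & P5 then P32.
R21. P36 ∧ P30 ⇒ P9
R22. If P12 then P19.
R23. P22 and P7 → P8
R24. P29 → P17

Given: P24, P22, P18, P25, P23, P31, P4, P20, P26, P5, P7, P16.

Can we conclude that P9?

No

Forward chaining from the given facts derives: P30, P13, P32, P3, P38, P8, P10, P14, P37, P29, P17, P19.
Rules concluding P9: R10 needs P21; R18 needs P15; R21 needs P36 — none of these are established.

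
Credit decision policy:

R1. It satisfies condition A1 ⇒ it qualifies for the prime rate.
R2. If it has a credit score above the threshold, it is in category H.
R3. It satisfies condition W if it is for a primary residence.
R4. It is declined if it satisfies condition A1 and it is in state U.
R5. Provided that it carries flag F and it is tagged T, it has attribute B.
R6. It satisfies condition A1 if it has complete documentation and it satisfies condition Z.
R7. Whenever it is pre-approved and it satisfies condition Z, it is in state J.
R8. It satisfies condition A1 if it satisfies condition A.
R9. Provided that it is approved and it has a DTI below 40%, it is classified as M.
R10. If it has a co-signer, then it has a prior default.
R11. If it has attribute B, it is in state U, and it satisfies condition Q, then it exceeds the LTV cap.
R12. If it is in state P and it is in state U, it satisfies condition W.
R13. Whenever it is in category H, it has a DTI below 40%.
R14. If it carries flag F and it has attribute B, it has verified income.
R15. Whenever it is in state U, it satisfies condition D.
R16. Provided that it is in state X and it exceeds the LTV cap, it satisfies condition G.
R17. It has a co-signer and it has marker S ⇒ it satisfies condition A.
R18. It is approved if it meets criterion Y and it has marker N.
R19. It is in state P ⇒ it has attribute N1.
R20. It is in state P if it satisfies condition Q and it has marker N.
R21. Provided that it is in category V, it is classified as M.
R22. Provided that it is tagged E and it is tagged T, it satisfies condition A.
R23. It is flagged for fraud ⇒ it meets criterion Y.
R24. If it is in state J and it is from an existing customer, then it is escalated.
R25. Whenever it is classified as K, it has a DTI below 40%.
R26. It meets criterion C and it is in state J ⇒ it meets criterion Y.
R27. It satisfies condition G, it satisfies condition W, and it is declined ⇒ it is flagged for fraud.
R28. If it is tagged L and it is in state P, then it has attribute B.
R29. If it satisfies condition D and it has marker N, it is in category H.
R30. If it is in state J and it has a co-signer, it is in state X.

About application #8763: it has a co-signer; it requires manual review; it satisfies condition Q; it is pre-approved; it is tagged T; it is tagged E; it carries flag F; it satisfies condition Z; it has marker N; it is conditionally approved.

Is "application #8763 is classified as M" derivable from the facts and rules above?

No

Forward chaining from the given facts derives: has attribute B, is in state J, has a prior default, has verified income, is in state P, satisfies condition A, is in state X, satisfies condition A1, has attribute N1, qualifies for the prime rate.
Rules concluding "it is classified as M": R9 needs "it is approved"; R21 needs "it is in category V" — none of these are established.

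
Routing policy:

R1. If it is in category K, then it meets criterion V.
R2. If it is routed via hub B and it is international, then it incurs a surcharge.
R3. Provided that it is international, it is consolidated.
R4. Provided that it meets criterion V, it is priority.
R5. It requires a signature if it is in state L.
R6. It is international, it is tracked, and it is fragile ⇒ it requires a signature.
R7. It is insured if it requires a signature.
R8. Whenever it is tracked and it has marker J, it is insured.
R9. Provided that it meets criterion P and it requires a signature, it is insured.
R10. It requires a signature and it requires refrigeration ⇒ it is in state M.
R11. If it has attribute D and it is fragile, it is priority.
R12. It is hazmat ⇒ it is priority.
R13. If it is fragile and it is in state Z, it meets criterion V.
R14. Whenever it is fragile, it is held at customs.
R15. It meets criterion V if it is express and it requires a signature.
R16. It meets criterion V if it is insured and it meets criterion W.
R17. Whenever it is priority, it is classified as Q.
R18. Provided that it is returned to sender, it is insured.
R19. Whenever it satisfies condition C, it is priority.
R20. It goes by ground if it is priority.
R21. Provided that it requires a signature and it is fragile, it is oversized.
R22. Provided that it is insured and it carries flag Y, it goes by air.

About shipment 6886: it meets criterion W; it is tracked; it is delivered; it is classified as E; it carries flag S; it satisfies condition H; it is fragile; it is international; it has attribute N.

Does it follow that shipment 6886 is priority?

Yes

By R6 (it is international, it is tracked, it is fragile): it requires a signature.
By R7 (it requires a signature): it is insured.
By R16 (it is insured, it meets criterion W): it meets criterion V.
By R4 (it meets criterion V): it is priority.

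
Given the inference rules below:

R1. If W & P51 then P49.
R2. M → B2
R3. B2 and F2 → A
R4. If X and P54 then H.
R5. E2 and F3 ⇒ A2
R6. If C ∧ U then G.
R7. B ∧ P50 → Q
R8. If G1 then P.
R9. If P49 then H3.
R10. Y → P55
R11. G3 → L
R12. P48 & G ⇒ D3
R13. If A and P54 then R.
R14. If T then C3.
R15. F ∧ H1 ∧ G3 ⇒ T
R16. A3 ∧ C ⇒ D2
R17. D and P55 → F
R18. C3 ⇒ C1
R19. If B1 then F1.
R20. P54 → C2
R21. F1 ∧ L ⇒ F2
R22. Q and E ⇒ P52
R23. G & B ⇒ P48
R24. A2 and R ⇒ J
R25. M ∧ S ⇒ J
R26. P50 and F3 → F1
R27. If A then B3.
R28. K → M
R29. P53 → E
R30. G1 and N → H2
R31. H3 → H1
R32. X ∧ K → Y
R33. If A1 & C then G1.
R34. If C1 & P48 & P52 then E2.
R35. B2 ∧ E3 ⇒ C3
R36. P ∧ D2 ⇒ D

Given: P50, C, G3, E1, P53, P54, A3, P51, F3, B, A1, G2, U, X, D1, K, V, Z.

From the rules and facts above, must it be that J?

Forward chaining from the given facts derives: H, G, Q, L, D2, C2, P48, F1, M, E, Y, G1, B2, P, P55, D3, F2, P52, D, A, R, F, B3.
Rules concluding J: R24 needs A2; R25 needs S — none of these are established.

No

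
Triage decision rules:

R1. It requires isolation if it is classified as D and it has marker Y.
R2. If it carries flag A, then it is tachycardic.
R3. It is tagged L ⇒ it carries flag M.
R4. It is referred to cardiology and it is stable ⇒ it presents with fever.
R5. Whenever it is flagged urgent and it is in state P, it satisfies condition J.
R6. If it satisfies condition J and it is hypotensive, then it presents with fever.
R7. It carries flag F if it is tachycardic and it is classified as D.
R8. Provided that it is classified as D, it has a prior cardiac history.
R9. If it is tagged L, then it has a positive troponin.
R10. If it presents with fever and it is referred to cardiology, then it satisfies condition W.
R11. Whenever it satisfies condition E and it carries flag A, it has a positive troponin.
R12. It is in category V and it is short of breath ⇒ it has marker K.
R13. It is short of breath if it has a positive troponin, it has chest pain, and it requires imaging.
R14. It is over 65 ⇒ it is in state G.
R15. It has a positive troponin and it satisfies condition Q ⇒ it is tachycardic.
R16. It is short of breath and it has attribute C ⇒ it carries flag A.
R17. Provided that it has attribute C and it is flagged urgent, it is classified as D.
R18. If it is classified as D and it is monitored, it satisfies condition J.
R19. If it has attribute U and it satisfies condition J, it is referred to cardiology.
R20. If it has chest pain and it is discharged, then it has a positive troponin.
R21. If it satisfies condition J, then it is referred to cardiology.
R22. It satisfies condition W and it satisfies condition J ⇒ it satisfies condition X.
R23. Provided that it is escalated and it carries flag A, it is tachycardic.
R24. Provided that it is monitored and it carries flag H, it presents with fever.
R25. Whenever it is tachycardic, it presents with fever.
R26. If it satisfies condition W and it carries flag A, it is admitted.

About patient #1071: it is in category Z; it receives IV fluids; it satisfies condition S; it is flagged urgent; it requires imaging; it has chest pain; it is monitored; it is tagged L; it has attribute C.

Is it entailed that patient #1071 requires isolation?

No

Forward chaining from the given facts derives: carries flag M, has a positive troponin, is short of breath, carries flag A, is classified as D, satisfies condition J, is referred to cardiology, is tachycardic, carries flag F, has a prior cardiac history, presents with fever, satisfies condition W, satisfies condition X, is admitted.
The only rule concluding "it requires isolation" is R1, which needs "it has marker Y"; that is never established.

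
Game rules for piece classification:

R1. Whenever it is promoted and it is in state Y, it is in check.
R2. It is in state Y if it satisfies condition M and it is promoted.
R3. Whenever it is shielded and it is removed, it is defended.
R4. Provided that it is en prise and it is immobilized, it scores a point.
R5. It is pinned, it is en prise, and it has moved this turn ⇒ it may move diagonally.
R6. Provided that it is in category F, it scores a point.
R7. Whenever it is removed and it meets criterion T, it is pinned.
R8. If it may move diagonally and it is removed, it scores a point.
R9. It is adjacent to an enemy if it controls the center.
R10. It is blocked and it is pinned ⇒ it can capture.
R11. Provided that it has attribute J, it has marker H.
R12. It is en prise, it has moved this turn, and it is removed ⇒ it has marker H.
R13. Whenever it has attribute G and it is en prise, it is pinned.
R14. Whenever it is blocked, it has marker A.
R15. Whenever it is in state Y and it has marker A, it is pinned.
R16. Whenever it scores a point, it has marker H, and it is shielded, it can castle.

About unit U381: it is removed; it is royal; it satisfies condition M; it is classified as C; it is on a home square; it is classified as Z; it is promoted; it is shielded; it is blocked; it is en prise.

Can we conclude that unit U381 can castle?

Forward chaining from the given facts derives: is in state Y, is defended, has marker A, is pinned, is in check, can capture.
The only rule concluding "it can castle" is R16, which needs "it scores a point"; that is never established.

No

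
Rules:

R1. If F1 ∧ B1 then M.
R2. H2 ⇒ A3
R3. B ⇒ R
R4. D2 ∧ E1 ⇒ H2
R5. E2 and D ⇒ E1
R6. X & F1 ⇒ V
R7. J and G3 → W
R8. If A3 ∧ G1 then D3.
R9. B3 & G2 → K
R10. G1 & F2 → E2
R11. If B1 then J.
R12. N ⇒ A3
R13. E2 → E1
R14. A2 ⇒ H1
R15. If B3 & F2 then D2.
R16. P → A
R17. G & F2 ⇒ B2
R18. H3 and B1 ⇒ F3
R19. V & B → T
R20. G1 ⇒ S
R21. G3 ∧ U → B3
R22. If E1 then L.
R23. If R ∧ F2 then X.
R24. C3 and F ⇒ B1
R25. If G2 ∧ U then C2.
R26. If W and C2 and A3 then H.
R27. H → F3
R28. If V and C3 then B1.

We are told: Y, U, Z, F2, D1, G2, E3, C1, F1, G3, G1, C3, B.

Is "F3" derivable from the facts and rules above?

R  (by R3: B)
E2  (by R10: G1, F2)
E1  (by R13: E2)
B3  (by R21: G3, U)
X  (by R23: R, F2)
C2  (by R25: G2, U)
V  (by R6: X, F1)
D2  (by R15: B3, F2)
B1  (by R28: V, C3)
H2  (by R4: D2, E1)
J  (by R11: B1)
A3  (by R2: H2)
W  (by R7: J, G3)
H  (by R26: W, C2, A3)
F3  (by R27: H)

Yes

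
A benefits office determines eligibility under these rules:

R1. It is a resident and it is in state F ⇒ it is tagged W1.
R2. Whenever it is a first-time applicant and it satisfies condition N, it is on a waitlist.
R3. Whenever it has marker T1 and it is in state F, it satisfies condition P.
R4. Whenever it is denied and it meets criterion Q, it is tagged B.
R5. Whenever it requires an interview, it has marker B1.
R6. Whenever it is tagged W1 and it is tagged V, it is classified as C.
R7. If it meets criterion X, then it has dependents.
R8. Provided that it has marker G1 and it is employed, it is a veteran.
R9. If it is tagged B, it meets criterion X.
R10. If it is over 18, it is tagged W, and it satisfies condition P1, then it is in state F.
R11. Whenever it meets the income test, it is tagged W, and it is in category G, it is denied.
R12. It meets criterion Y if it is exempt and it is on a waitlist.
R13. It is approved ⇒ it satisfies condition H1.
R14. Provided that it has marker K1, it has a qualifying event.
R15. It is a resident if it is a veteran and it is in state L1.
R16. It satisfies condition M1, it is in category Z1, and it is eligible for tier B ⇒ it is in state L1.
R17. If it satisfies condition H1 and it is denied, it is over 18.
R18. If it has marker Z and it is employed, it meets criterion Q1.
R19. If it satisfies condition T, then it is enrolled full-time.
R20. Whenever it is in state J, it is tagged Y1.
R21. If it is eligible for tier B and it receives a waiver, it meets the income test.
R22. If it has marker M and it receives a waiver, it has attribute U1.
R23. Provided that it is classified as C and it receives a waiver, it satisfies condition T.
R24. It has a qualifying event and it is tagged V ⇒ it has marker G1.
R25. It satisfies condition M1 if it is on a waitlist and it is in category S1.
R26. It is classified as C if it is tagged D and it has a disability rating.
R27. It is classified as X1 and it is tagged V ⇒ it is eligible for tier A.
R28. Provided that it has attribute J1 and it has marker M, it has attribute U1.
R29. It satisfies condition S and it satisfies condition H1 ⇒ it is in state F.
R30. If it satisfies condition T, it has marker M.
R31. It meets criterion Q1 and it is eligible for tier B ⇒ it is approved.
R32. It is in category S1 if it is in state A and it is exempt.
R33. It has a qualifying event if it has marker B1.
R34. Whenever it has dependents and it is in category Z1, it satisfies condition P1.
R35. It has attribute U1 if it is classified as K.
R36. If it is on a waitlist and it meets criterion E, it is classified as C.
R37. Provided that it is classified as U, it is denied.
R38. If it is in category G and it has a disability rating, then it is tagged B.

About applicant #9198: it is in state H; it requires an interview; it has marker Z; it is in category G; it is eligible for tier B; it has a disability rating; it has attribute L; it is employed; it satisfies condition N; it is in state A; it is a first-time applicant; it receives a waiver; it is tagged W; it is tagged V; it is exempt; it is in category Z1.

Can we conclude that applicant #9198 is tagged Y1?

No

Forward chaining from the given facts derives: is on a waitlist, has marker B1, meets criterion Y, meets criterion Q1, meets the income test, is approved, is in category S1, has a qualifying event, is tagged B, meets criterion X, is denied, satisfies condition H1, is over 18, has marker G1, satisfies condition M1, has dependents, is a veteran, is in state L1, satisfies condition P1, is in state F, is a resident, is tagged W1, is classified as C, satisfies condition T, has marker M, is enrolled full-time, has attribute U1.
The only rule concluding "it is tagged Y1" is R20, which needs "it is in state J"; that is never established.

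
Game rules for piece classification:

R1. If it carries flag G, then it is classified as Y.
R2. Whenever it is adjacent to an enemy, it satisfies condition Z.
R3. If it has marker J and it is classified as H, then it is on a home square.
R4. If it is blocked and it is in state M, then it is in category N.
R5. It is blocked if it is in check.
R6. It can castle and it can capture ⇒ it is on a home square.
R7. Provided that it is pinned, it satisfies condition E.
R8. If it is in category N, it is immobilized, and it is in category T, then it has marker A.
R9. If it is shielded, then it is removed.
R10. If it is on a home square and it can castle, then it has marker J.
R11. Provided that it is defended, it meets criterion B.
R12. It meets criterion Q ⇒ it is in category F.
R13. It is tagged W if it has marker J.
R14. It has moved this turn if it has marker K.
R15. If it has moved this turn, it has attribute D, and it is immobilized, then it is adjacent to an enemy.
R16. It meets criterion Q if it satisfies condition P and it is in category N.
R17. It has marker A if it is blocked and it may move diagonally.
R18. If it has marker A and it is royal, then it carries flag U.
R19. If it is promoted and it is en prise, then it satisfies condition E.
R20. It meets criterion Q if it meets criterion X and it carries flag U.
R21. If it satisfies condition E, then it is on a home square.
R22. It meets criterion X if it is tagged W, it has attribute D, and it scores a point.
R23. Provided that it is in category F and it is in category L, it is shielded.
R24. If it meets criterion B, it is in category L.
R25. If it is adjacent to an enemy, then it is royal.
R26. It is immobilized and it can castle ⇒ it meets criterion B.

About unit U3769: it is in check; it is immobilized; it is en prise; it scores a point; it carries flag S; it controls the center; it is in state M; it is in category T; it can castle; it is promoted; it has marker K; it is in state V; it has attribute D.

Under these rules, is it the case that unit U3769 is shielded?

By R5 (it is in check): it is blocked.
By R14 (it has marker K): it has moved this turn.
By R15 (it has moved this turn, it has attribute D, it is immobilized): it is adjacent to an enemy.
By R19 (it is promoted, it is en prise): it satisfies condition E.
By R21 (it satisfies condition E): it is on a home square.
By R25 (it is adjacent to an enemy): it is royal.
By R26 (it is immobilized, it can castle): it meets criterion B.
By R4 (it is blocked, it is in state M): it is in category N.
By R8 (it is in category N, it is immobilized, it is in category T): it has marker A.
By R10 (it is on a home square, it can castle): it has marker J.
By R13 (it has marker J): it is tagged W.
By R18 (it has marker A, it is royal): it carries flag U.
By R22 (it is tagged W, it has attribute D, it scores a point): it meets criterion X.
By R24 (it meets criterion B): it is in category L.
By R20 (it meets criterion X, it carries flag U): it meets criterion Q.
By R12 (it meets criterion Q): it is in category F.
By R23 (it is in category F, it is in category L): it is shielded.

Yes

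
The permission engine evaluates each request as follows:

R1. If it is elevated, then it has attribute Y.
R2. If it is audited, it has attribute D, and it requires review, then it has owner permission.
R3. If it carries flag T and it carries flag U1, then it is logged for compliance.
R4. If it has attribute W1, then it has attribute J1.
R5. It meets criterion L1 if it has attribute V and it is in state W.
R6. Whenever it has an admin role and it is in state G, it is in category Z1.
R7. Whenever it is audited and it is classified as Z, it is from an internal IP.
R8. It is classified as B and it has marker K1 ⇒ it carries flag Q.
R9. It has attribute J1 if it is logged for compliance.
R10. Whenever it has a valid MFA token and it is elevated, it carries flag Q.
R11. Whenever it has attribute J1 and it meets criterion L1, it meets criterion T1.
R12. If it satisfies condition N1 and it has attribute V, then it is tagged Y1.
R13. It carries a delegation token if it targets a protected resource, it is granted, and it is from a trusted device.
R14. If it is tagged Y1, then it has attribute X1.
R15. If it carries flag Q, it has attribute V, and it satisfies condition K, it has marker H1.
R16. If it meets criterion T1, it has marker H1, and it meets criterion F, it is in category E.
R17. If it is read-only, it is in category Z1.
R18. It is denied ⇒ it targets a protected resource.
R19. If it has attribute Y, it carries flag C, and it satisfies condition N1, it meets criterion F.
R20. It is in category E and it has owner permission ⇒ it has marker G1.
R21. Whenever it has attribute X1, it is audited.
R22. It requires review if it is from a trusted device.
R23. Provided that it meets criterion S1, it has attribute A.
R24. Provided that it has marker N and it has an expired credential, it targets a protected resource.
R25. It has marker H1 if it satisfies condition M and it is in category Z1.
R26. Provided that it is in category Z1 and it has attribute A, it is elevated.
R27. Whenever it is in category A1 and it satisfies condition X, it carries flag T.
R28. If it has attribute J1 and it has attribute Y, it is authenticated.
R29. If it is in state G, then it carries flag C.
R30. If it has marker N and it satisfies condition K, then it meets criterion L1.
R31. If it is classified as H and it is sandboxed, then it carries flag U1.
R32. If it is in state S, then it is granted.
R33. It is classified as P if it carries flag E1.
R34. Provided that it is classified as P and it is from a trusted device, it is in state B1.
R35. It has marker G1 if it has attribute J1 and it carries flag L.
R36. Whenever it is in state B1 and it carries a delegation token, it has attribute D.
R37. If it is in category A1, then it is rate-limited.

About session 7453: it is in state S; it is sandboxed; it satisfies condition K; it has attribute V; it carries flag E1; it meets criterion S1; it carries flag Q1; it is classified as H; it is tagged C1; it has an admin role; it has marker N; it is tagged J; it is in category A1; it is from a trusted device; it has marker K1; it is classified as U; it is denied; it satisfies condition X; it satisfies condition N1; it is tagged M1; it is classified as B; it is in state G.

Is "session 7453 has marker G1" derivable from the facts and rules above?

By R6 (it has an admin role, it is in state G): it is in category Z1.
By R8 (it is classified as B, it has marker K1): it carries flag Q.
By R12 (it satisfies condition N1, it has attribute V): it is tagged Y1.
By R14 (it is tagged Y1): it has attribute X1.
By R15 (it carries flag Q, it has attribute V, it satisfies condition K): it has marker H1.
By R18 (it is denied): it targets a protected resource.
By R21 (it has attribute X1): it is audited.
By R22 (it is from a trusted device): it requires review.
By R23 (it meets criterion S1): it has attribute A.
By R26 (it is in category Z1, it has attribute A): it is elevated.
By R27 (it is in category A1, it satisfies condition X): it carries flag T.
By R29 (it is in state G): it carries flag C.
By R30 (it has marker N, it satisfies condition K): it meets criterion L1.
By R31 (it is classified as H, it is sandboxed): it carries flag U1.
By R32 (it is in state S): it is granted.
By R33 (it carries flag E1): it is classified as P.
By R34 (it is classified as P, it is from a trusted device): it is in state B1.
By R1 (it is elevated): it has attribute Y.
By R3 (it carries flag T, it carries flag U1): it is logged for compliance.
By R9 (it is logged for compliance): it has attribute J1.
By R11 (it has attribute J1, it meets criterion L1): it meets criterion T1.
By R13 (it targets a protected resource, it is granted, it is from a trusted device): it carries a delegation token.
By R19 (it has attribute Y, it carries flag C, it satisfies condition N1): it meets criterion F.
By R36 (it is in state B1, it carries a delegation token): it has attribute D.
By R2 (it is audited, it has attribute D, it requires review): it has owner permission.
By R16 (it meets criterion T1, it has marker H1, it meets criterion F): it is in category E.
By R20 (it is in category E, it has owner permission): it has marker G1.

Yes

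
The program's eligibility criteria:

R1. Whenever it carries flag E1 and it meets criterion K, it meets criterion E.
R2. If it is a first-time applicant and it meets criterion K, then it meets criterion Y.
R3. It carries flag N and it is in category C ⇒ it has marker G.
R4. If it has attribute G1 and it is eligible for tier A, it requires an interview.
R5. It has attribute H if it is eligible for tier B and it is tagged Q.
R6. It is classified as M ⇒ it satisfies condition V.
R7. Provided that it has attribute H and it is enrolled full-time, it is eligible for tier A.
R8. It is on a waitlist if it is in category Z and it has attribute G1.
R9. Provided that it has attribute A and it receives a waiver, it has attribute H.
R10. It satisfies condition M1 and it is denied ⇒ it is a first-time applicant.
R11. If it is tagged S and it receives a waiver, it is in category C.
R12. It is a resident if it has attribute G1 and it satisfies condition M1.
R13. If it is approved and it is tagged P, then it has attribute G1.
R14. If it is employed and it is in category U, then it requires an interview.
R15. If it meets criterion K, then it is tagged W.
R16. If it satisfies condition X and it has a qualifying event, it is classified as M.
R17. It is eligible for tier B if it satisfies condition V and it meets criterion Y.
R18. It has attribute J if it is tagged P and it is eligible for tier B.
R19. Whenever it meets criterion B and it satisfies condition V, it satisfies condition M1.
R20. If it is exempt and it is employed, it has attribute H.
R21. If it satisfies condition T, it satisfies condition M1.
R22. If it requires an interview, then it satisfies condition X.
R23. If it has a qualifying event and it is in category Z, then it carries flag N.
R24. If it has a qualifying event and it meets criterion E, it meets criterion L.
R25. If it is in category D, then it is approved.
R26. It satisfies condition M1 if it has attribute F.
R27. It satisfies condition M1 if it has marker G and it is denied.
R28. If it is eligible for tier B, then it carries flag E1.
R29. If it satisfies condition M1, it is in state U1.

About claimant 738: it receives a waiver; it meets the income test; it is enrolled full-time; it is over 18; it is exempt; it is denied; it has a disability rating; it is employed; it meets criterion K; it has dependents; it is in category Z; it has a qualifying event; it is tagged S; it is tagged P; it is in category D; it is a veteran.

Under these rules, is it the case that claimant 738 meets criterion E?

By R11 (it is tagged S, it receives a waiver): it is in category C.
By R20 (it is exempt, it is employed): it has attribute H.
By R23 (it has a qualifying event, it is in category Z): it carries flag N.
By R25 (it is in category D): it is approved.
By R3 (it carries flag N, it is in category C): it has marker G.
By R7 (it has attribute H, it is enrolled full-time): it is eligible for tier A.
By R13 (it is approved, it is tagged P): it has attribute G1.
By R27 (it has marker G, it is denied): it satisfies condition M1.
By R4 (it has attribute G1, it is eligible for tier A): it requires an interview.
By R10 (it satisfies condition M1, it is denied): it is a first-time applicant.
By R22 (it requires an interview): it satisfies condition X.
By R2 (it is a first-time applicant, it meets criterion K): it meets criterion Y.
By R16 (it satisfies condition X, it has a qualifying event): it is classified as M.
By R6 (it is classified as M): it satisfies condition V.
By R17 (it satisfies condition V, it meets criterion Y): it is eligible for tier B.
By R28 (it is eligible for tier B): it carries flag E1.
By R1 (it carries flag E1, it meets criterion K): it meets criterion E.

Yes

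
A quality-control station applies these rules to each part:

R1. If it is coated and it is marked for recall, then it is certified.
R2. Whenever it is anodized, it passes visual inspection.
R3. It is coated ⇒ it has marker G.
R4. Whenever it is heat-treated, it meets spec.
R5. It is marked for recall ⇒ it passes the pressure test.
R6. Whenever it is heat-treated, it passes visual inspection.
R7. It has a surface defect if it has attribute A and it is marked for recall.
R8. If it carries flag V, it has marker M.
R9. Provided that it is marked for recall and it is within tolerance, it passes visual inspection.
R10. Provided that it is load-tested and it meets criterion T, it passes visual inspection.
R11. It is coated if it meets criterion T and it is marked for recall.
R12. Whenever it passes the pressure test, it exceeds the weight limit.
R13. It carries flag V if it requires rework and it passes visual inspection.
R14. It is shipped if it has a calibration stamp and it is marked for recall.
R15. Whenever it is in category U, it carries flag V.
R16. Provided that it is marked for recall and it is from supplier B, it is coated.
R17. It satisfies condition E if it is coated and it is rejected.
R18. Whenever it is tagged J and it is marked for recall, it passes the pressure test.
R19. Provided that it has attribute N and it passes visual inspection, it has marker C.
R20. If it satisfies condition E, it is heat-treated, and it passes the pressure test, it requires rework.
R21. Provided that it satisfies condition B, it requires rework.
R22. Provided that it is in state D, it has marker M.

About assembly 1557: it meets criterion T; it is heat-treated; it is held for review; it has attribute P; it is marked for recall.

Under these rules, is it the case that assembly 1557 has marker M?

No

Forward chaining from the given facts derives: meets spec, passes the pressure test, passes visual inspection, is coated, exceeds the weight limit, is certified, has marker G.
Rules concluding "it has marker M": R8 needs "it carries flag V"; R22 needs "it is in state D" — none of these are established.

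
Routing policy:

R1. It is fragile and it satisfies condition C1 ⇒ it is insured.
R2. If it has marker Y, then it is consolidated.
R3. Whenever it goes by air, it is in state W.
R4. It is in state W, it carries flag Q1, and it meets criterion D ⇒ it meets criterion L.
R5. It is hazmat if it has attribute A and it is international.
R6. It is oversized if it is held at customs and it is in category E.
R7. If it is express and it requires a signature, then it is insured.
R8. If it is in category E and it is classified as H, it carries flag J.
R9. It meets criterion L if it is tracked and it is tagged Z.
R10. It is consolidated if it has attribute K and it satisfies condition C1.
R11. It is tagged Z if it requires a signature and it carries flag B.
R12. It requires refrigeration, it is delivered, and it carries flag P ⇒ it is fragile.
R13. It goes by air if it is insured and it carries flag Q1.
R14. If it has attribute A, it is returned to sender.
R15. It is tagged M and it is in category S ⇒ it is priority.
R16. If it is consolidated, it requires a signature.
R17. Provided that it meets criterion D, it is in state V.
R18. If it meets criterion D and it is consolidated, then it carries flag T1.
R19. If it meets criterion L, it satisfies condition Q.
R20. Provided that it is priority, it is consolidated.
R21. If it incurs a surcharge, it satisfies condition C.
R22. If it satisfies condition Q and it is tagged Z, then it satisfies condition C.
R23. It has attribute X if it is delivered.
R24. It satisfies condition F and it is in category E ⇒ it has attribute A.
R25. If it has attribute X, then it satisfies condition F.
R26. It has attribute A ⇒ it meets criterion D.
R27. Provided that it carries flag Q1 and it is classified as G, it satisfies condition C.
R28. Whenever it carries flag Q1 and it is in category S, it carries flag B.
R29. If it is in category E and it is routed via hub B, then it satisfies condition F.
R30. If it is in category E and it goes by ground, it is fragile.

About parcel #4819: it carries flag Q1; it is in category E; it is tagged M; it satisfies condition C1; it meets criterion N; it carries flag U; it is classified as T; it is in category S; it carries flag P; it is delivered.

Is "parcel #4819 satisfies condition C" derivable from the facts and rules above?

Forward chaining from the given facts derives: is priority, is consolidated, has attribute X, satisfies condition F, carries flag B, requires a signature, has attribute A, meets criterion D, is tagged Z, is returned to sender, is in state V, carries flag T1.
Rules concluding "it satisfies condition C": R21 needs "it incurs a surcharge"; R22 needs "it satisfies condition Q"; R27 needs "it is classified as G" — none of these are established.

No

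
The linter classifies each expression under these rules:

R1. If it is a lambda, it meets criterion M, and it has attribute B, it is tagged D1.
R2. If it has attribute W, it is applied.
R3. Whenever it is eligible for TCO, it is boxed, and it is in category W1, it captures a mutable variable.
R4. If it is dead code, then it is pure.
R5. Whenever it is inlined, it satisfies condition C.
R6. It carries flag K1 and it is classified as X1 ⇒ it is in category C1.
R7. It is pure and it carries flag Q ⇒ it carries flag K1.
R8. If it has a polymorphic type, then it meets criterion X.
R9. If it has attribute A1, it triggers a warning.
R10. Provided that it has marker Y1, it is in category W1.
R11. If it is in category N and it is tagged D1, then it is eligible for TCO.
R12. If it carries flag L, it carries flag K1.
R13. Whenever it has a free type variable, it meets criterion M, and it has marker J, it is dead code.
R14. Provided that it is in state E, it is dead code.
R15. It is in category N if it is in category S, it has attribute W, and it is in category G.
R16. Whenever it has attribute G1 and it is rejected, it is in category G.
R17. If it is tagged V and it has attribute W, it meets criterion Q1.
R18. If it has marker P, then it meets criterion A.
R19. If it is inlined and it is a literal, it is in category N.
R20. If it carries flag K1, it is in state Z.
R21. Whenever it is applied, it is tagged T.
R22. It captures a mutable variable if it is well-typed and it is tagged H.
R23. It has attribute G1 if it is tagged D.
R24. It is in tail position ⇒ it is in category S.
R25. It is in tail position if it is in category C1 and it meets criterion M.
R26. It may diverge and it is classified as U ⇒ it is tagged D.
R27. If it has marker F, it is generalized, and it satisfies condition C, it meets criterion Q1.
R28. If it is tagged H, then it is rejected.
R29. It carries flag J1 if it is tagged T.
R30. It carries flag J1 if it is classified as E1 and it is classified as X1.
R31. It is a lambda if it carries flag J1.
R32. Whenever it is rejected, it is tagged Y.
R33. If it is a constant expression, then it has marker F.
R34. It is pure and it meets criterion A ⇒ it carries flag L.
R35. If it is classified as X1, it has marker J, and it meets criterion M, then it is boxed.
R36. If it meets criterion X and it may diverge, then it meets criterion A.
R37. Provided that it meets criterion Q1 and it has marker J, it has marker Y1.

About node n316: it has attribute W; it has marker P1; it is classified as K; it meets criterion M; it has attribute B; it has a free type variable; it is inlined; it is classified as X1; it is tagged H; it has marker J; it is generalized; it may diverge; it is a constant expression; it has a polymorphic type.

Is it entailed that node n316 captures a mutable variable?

Forward chaining from the given facts derives: is applied, satisfies condition C, meets criterion X, is dead code, is tagged T, is rejected, carries flag J1, is a lambda, is tagged Y, has marker F, is boxed, meets criterion A, is tagged D1, is pure, meets criterion Q1, carries flag L, has marker Y1, is in category W1, carries flag K1, is in state Z, is in category C1, is in tail position, is in category S.
Rules concluding "it captures a mutable variable": R3 needs "it is eligible for TCO"; R22 needs "it is well-typed" — none of these are established.

No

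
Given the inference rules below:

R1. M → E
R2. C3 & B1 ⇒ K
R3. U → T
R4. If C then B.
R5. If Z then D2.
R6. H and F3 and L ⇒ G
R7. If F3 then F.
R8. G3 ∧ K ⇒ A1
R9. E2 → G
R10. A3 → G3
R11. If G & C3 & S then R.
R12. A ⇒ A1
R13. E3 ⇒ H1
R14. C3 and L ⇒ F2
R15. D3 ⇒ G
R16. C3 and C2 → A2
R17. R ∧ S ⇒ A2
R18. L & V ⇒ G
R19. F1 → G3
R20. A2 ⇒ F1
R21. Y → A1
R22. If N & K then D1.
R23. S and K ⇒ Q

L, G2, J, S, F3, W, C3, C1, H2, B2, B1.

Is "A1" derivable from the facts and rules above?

No

Forward chaining from the given facts derives: K, F, F2, Q.
Rules concluding A1: R8 needs G3; R12 needs A; R21 needs Y — none of these are established.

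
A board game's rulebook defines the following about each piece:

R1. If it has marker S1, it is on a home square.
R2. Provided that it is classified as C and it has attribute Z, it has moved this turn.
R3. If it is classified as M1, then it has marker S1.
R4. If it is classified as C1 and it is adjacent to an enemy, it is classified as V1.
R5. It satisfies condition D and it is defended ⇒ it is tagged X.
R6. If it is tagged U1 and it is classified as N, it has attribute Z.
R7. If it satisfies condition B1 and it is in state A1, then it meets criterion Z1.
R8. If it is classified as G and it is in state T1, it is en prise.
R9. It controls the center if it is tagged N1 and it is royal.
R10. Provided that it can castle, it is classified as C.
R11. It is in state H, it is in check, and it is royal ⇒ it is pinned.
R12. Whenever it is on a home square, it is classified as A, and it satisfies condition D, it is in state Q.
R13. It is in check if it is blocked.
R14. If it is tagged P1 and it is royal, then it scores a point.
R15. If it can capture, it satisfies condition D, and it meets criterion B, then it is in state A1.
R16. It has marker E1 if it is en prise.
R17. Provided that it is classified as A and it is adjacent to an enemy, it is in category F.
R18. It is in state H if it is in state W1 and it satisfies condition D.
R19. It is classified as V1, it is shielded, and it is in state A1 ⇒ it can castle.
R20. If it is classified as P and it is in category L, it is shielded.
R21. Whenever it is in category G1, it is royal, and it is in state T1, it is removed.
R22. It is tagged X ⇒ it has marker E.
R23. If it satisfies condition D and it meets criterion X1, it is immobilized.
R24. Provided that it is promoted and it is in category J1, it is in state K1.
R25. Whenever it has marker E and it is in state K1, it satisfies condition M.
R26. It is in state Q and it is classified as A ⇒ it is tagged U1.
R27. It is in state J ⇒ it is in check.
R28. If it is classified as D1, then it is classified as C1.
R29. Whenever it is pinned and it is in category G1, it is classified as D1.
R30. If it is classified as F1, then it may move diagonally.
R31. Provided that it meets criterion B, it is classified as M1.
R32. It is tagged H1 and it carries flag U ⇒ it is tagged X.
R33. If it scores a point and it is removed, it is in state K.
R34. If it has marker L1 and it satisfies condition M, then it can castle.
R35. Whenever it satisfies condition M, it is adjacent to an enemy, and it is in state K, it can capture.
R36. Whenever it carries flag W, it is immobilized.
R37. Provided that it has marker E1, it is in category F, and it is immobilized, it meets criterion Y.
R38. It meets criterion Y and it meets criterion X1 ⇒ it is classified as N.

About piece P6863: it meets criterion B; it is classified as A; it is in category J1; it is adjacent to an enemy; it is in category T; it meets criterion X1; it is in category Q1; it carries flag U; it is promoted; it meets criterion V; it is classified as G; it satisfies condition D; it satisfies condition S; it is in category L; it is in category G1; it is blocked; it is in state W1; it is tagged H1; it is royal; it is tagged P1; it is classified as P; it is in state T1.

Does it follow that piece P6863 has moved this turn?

By R8 (it is classified as G, it is in state T1): it is en prise.
By R13 (it is blocked): it is in check.
By R14 (it is tagged P1, it is royal): it scores a point.
By R16 (it is en prise): it has marker E1.
By R17 (it is classified as A, it is adjacent to an enemy): it is in category F.
By R18 (it is in state W1, it satisfies condition D): it is in state H.
By R20 (it is classified as P, it is in category L): it is shielded.
By R21 (it is in category G1, it is royal, it is in state T1): it is removed.
By R23 (it satisfies condition D, it meets criterion X1): it is immobilized.
By R24 (it is promoted, it is in category J1): it is in state K1.
By R31 (it meets criterion B): it is classified as M1.
By R32 (it is tagged H1, it carries flag U): it is tagged X.
By R33 (it scores a point, it is removed): it is in state K.
By R37 (it has marker E1, it is in category F, it is immobilized): it meets criterion Y.
By R38 (it meets criterion Y, it meets criterion X1): it is classified as N.
By R3 (it is classified as M1): it has marker S1.
By R11 (it is in state H, it is in check, it is royal): it is pinned.
By R22 (it is tagged X): it has marker E.
By R25 (it has marker E, it is in state K1): it satisfies condition M.
By R29 (it is pinned, it is in category G1): it is classified as D1.
By R35 (it satisfies condition M, it is adjacent to an enemy, it is in state K): it can capture.
By R1 (it has marker S1): it is on a home square.
By R12 (it is on a home square, it is classified as A, it satisfies condition D): it is in state Q.
By R15 (it can capture, it satisfies condition D, it meets criterion B): it is in state A1.
By R26 (it is in state Q, it is classified as A): it is tagged U1.
By R28 (it is classified as D1): it is classified as C1.
By R4 (it is classified as C1, it is adjacent to an enemy): it is classified as V1.
By R6 (it is tagged U1, it is classified as N): it has attribute Z.
By R19 (it is classified as V1, it is shielded, it is in state A1): it can castle.
By R10 (it can castle): it is classified as C.
By R2 (it is classified as C, it has attribute Z): it has moved this turn.

Yes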